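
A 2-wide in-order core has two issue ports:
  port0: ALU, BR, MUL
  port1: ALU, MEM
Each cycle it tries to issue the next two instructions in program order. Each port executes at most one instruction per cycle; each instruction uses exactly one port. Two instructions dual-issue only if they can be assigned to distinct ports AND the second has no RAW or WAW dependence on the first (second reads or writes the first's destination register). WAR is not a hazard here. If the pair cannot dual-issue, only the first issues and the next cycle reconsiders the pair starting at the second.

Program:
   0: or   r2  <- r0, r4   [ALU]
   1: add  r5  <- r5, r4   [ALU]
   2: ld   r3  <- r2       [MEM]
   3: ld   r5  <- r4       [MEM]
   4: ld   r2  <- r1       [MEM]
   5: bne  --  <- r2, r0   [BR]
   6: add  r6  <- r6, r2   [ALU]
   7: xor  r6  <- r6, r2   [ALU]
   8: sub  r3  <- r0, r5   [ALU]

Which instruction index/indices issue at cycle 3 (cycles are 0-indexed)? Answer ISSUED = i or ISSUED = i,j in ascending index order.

ISSUED = 4

t=0 i0&i1:or.ALU;add.ALU ; pair
t=1 i2:ld.MEM ; no-port MEM/MEM
t=2 i3:ld.MEM ; no-port MEM/MEM
t=3 i4:ld.MEM ; RAW r2
t=4 i5&i6:bne.BR;add.ALU ; pair
t=5 i7&i8:xor.ALU;sub.ALU ; pair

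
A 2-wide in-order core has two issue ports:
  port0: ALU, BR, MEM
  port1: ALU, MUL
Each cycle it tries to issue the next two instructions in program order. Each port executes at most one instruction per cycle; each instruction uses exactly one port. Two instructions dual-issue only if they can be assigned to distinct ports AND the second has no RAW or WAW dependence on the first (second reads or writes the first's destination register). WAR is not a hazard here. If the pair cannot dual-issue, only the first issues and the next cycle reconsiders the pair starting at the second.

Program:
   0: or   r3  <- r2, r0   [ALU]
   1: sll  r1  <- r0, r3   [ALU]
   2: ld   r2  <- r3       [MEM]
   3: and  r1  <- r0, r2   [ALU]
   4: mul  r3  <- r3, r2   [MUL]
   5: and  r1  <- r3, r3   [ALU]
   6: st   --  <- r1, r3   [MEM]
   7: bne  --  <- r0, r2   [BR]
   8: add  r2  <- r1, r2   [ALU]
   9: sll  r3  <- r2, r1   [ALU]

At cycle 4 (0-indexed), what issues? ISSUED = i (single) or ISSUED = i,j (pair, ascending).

ISSUED = 6

[0] i0  or  -- RAW r3
[1] i1/i2  sll;ld  -- dual
[2] i3/i4  and;mul  -- dual
[3] i5  and  -- RAW r1
[4] i6  st  -- no-port MEM/BR
[5] i7/i8  bne;add  -- dual
[6] i9  sll  -- tail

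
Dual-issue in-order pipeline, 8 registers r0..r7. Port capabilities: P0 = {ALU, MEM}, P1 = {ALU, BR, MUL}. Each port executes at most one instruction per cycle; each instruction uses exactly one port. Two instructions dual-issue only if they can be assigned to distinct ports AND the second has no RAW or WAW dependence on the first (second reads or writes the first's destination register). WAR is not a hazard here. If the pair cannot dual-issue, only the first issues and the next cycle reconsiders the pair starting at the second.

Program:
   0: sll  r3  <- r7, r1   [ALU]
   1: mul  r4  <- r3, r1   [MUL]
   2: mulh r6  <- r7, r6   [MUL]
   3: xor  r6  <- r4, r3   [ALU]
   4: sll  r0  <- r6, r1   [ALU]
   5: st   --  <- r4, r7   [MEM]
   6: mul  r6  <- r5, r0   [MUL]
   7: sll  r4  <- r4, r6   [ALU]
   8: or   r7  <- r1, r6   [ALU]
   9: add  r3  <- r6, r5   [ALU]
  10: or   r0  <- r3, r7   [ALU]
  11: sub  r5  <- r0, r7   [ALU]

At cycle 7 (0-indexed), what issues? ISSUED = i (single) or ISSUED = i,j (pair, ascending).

ISSUED = 9

c0: i0 sll.ALU  RAW r3
c1: i1 mul.MUL  no-port MUL/MUL
c2: i2 mulh.MUL  WAW r6
c3: i3 xor.ALU  RAW r6
c4: i4&i5 sll.ALU;st.MEM  dual
c5: i6 mul.MUL  RAW r6
c6: i7&i8 sll.ALU;or.ALU  dual
c7: i9 add.ALU  RAW r3
c8: i10 or.ALU  RAW r0
c9: i11 sub.ALU  tail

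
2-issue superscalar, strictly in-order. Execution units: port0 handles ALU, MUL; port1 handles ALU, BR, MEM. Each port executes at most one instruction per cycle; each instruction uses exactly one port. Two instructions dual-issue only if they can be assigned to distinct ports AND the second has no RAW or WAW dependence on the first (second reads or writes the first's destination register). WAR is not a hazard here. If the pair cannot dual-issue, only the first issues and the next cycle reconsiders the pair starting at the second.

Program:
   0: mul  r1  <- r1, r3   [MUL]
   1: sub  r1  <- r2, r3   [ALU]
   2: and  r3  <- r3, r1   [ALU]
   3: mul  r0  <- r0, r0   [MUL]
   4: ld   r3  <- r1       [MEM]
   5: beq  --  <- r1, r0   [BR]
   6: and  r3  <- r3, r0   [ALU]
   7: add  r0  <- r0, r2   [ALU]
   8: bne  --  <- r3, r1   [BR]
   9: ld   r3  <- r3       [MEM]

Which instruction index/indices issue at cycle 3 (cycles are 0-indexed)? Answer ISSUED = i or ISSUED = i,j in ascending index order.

[0] i0  mul.MUL  -- WAW r1
[1] i1  sub.ALU  -- RAW r1
[2] i2/i3  and.ALU/mul.MUL  -- dual
[3] i4  ld.MEM  -- no-port MEM/BR
[4] i5/i6  beq.BR/and.ALU  -- dual
[5] i7/i8  add.ALU/bne.BR  -- dual
[6] i9  ld.MEM  -- tail

ISSUED = 4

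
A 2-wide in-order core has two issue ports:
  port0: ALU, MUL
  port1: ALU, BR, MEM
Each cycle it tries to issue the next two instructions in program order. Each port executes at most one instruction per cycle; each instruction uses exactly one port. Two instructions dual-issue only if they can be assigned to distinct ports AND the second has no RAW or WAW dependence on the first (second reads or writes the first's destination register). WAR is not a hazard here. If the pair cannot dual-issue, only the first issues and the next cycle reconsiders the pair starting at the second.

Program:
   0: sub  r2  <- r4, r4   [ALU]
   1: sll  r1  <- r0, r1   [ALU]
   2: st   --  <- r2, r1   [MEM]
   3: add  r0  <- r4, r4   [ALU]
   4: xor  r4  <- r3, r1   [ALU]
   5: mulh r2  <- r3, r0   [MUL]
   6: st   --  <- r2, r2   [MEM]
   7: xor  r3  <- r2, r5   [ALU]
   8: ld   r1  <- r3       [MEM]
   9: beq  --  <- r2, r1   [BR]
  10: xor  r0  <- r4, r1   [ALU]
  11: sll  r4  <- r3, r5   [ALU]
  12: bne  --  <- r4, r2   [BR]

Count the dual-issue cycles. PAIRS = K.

[0] i0,i1  sub.ALU/sll.ALU  -- dual
[1] i2,i3  st.MEM/add.ALU  -- dual
[2] i4,i5  xor.ALU/mulh.MUL  -- dual
[3] i6,i7  st.MEM/xor.ALU  -- dual
[4] i8  ld.MEM  -- no-port MEM/BR
[5] i9,i10  beq.BR/xor.ALU  -- dual
[6] i11  sll.ALU  -- RAW r4
[7] i12  bne.BR  -- tail

PAIRS = 5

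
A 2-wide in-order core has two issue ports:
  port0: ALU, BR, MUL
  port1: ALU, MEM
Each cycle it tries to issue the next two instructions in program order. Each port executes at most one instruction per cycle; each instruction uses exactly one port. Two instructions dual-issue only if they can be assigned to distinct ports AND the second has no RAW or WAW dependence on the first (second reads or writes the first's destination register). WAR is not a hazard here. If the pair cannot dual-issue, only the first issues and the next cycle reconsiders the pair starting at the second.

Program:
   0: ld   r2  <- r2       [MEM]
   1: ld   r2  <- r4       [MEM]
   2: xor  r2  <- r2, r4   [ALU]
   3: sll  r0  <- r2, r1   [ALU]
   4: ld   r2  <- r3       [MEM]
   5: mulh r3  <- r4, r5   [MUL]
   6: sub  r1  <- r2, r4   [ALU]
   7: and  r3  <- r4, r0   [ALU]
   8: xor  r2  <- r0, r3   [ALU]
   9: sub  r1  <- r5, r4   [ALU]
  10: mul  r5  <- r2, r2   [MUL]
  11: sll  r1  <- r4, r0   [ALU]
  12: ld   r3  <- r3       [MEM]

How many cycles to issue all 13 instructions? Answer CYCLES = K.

t=0 i0:ld ; no-port MEM/MEM
t=1 i1:ld ; RAW+WAW r2
t=2 i2:xor ; RAW r2
t=3 i3,i4:sll/ld ; dual
t=4 i5,i6:mulh/sub ; dual
t=5 i7:and ; RAW r3
t=6 i8,i9:xor/sub ; dual
t=7 i10,i11:mul/sll ; dual
t=8 i12:ld ; tail

CYCLES = 9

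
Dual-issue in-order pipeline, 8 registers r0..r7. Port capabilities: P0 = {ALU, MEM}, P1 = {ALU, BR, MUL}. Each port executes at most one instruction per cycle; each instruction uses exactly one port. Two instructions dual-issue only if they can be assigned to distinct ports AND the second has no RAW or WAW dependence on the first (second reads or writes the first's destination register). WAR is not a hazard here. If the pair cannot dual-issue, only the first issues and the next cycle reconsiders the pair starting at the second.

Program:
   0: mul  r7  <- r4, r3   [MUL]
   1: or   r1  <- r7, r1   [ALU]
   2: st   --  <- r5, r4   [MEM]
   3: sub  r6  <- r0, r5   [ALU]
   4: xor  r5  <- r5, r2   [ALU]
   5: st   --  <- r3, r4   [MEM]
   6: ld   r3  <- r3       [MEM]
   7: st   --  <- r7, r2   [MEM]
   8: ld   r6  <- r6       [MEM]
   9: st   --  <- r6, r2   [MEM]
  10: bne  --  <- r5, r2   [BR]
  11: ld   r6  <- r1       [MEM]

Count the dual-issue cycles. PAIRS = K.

PAIRS = 3

#0 head=0: mul.MUL i0 RAW r7
#1 head=1: or.ALU/st.MEM i1/i2 2-wide
#2 head=3: sub.ALU/xor.ALU i3/i4 2-wide
#3 head=5: st.MEM i5 no-port MEM/MEM
#4 head=6: ld.MEM i6 no-port MEM/MEM
#5 head=7: st.MEM i7 no-port MEM/MEM
#6 head=8: ld.MEM i8 no-port MEM/MEM
#7 head=9: st.MEM/bne.BR i9/i10 2-wide
#8 head=11: ld.MEM i11 tail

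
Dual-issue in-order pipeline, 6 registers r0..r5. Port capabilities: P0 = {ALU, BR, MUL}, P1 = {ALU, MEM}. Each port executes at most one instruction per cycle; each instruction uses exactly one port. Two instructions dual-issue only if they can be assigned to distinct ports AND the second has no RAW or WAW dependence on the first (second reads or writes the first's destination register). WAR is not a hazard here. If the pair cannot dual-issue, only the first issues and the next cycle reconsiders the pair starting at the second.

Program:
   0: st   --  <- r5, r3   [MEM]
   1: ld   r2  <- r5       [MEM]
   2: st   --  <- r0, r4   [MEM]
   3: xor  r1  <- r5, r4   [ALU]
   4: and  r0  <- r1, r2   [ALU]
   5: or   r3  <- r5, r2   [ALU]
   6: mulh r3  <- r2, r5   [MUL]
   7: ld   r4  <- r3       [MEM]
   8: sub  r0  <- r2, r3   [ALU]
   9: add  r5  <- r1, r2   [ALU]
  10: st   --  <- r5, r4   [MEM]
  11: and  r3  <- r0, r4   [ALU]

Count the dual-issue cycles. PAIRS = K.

PAIRS = 4

  cy0 -> i0 (st.MEM) no-port MEM/MEM
  cy1 -> i1 (ld.MEM) no-port MEM/MEM
  cy2 -> i2+i3 (st.MEM+xor.ALU) 2-wide
  cy3 -> i4+i5 (and.ALU+or.ALU) 2-wide
  cy4 -> i6 (mulh.MUL) RAW r3
  cy5 -> i7+i8 (ld.MEM+sub.ALU) 2-wide
  cy6 -> i9 (add.ALU) RAW r5
  cy7 -> i10+i11 (st.MEM+and.ALU) 2-wide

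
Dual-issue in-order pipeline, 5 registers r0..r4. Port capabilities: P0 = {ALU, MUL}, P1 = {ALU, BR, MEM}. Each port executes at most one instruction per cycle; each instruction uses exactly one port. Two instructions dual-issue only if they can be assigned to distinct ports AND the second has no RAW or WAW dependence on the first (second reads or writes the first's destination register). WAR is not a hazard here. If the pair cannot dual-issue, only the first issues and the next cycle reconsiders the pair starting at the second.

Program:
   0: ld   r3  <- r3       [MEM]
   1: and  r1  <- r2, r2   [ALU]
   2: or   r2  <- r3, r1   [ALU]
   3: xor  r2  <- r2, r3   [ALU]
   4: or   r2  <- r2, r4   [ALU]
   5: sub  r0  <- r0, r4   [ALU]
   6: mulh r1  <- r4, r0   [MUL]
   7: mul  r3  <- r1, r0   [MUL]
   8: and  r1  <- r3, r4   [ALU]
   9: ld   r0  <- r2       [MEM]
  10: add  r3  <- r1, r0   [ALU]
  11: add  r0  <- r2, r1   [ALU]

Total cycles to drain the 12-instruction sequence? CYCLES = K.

#0 head=0: ld;and i0&i1 pair
#1 head=2: or i2 RAW+WAW r2
#2 head=3: xor i3 RAW+WAW r2
#3 head=4: or;sub i4&i5 pair
#4 head=6: mulh i6 no-port MUL/MUL
#5 head=7: mul i7 RAW r3
#6 head=8: and;ld i8&i9 pair
#7 head=10: add;add i10&i11 pair

CYCLES = 8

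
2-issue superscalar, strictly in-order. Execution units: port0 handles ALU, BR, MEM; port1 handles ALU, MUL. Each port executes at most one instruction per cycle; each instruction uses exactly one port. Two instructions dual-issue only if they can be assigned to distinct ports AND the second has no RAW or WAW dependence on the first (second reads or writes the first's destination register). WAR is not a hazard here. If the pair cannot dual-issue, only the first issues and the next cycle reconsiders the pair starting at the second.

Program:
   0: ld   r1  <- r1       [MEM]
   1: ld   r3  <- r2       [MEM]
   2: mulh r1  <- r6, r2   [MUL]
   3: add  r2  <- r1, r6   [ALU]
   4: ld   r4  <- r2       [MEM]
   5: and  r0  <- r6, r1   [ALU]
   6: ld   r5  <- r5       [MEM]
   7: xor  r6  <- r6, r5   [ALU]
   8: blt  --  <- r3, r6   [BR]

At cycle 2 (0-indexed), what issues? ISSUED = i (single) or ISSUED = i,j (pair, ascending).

ISSUED = 3

[0] i0  ld.MEM  -- no-port MEM/MEM
[1] i1&i2  ld.MEM/mulh.MUL  -- dual
[2] i3  add.ALU  -- RAW r2
[3] i4&i5  ld.MEM/and.ALU  -- dual
[4] i6  ld.MEM  -- RAW r5
[5] i7  xor.ALU  -- RAW r6
[6] i8  blt.BR  -- tail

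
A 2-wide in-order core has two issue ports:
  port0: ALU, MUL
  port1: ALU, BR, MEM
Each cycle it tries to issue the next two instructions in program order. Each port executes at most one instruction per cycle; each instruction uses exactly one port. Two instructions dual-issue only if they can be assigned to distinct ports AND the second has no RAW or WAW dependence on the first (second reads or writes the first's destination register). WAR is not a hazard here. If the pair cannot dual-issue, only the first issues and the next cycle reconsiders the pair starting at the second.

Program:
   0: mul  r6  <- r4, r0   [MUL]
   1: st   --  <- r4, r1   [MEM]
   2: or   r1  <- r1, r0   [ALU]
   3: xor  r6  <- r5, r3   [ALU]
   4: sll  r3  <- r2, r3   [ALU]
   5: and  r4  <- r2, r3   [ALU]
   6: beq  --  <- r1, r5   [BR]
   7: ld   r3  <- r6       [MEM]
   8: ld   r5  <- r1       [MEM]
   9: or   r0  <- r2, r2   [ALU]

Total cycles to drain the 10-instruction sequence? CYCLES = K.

CYCLES = 6

0. mul+st @i0&i1  | pair
1. or+xor @i2&i3  | pair
2. sll @i4  | RAW r3
3. and+beq @i5&i6  | pair
4. ld @i7  | no-port MEM/MEM
5. ld+or @i8&i9  | pair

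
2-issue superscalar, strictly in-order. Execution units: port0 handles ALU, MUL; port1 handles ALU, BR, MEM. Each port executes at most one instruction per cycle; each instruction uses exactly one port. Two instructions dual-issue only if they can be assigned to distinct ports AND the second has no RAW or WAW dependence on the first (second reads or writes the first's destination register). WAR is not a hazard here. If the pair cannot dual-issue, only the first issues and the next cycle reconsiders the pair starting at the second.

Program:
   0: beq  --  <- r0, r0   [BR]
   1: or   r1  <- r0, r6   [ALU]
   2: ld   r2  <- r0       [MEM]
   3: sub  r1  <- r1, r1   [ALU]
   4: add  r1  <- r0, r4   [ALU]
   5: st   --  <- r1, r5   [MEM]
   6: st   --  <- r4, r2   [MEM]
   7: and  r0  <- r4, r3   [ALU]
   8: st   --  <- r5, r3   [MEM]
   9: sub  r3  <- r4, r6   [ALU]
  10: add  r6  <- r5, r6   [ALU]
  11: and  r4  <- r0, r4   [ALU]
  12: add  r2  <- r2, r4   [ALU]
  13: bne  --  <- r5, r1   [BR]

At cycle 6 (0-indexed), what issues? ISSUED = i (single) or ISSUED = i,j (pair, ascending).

0. beq.BR;or.ALU @i0&i1  | pair
1. ld.MEM;sub.ALU @i2&i3  | pair
2. add.ALU @i4  | RAW r1
3. st.MEM @i5  | no-port MEM/MEM
4. st.MEM;and.ALU @i6&i7  | pair
5. st.MEM;sub.ALU @i8&i9  | pair
6. add.ALU;and.ALU @i10&i11  | pair
7. add.ALU;bne.BR @i12&i13  | pair

ISSUED = 10,11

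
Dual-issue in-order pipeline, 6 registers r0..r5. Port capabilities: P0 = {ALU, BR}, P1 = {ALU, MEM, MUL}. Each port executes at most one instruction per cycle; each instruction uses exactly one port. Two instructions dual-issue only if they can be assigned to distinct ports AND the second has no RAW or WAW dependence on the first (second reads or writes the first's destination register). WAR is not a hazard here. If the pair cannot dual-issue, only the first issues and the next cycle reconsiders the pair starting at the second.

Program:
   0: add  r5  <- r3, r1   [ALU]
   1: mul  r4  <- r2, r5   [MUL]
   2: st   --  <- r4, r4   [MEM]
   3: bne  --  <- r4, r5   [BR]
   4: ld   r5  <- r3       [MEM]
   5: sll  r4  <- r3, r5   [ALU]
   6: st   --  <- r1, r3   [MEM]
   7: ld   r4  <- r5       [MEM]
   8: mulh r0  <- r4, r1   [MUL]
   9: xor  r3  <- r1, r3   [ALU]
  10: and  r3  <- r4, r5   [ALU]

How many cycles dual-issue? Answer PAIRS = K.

  cy0 -> i0 (add) RAW r5
  cy1 -> i1 (mul) no-port MUL/MEM
  cy2 -> i2/i3 (st;bne) pair
  cy3 -> i4 (ld) RAW r5
  cy4 -> i5/i6 (sll;st) pair
  cy5 -> i7 (ld) no-port MEM/MUL
  cy6 -> i8/i9 (mulh;xor) pair
  cy7 -> i10 (and) tail

PAIRS = 3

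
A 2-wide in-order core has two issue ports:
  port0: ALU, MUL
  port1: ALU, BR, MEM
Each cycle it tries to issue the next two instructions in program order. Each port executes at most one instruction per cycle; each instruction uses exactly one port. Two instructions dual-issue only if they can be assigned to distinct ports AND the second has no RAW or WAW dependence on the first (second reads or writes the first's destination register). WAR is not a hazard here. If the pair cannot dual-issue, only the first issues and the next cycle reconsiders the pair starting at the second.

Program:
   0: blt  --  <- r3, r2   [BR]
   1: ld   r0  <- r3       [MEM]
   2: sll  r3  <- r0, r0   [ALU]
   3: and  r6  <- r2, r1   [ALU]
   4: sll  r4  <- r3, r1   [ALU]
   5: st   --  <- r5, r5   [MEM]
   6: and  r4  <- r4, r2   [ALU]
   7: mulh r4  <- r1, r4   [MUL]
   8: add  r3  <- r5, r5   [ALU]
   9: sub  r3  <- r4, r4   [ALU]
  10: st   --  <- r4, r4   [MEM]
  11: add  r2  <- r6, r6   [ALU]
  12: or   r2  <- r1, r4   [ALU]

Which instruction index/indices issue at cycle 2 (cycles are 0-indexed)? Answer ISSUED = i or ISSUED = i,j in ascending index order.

t=0 i0:blt.BR ; no-port BR/MEM
t=1 i1:ld.MEM ; RAW r0
t=2 i2&i3:sll.ALU;and.ALU ; pair
t=3 i4&i5:sll.ALU;st.MEM ; pair
t=4 i6:and.ALU ; RAW+WAW r4
t=5 i7&i8:mulh.MUL;add.ALU ; pair
t=6 i9&i10:sub.ALU;st.MEM ; pair
t=7 i11:add.ALU ; WAW r2
t=8 i12:or.ALU ; tail

ISSUED = 2,3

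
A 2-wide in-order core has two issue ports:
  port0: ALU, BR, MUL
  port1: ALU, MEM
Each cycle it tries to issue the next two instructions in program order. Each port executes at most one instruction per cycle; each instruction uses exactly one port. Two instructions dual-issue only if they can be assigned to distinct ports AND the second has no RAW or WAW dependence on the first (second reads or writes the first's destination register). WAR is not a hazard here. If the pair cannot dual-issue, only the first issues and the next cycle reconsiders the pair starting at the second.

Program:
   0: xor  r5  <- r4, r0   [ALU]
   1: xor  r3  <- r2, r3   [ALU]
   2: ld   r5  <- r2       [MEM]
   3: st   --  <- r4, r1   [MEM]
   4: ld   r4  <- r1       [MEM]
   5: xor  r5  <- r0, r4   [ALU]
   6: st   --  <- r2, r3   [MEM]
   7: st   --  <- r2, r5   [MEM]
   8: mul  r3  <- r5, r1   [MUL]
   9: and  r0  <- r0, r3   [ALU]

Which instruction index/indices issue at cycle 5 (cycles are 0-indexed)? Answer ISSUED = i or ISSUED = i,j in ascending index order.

ISSUED = 7,8

c0: i0/i1 xor.ALU/xor.ALU  2-wide
c1: i2 ld.MEM  no-port MEM/MEM
c2: i3 st.MEM  no-port MEM/MEM
c3: i4 ld.MEM  RAW r4
c4: i5/i6 xor.ALU/st.MEM  2-wide
c5: i7/i8 st.MEM/mul.MUL  2-wide
c6: i9 and.ALU  tail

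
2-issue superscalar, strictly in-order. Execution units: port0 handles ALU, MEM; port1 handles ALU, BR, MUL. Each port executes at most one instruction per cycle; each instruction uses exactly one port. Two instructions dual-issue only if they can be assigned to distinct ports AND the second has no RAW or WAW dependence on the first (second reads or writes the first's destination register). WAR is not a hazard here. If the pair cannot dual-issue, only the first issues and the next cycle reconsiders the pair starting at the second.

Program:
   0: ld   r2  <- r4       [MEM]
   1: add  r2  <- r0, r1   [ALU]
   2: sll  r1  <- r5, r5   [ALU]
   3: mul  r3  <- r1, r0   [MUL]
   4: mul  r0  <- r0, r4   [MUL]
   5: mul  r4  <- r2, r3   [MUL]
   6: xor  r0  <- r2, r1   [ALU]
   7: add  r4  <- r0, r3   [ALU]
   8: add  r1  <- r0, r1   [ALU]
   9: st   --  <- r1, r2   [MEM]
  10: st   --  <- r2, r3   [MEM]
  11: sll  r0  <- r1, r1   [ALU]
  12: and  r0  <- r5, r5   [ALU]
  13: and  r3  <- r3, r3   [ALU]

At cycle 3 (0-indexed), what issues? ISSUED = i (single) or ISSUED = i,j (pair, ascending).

c0: i0 ld  WAW r2
c1: i1+i2 add+sll  dual
c2: i3 mul  no-port MUL/MUL
c3: i4 mul  no-port MUL/MUL
c4: i5+i6 mul+xor  dual
c5: i7+i8 add+add  dual
c6: i9 st  no-port MEM/MEM
c7: i10+i11 st+sll  dual
c8: i12+i13 and+and  dual

ISSUED = 4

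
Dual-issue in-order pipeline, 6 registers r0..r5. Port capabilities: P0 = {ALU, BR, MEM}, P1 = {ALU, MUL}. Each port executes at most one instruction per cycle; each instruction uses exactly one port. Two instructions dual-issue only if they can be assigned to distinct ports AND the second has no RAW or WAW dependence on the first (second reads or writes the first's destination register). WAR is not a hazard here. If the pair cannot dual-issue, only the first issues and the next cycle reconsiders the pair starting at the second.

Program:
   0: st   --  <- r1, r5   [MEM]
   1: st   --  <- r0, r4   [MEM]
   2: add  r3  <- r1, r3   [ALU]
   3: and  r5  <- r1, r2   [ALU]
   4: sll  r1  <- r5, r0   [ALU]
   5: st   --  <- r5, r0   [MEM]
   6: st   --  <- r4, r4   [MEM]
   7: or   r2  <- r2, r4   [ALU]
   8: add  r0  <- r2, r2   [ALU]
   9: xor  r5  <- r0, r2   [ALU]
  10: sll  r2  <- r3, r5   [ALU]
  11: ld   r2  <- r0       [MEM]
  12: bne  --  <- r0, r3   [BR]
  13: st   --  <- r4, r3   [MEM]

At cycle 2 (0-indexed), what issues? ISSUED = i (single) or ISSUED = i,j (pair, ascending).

  cy0 -> i0 (st) no-port MEM/MEM
  cy1 -> i1,i2 (st;add) dual
  cy2 -> i3 (and) RAW r5
  cy3 -> i4,i5 (sll;st) dual
  cy4 -> i6,i7 (st;or) dual
  cy5 -> i8 (add) RAW r0
  cy6 -> i9 (xor) RAW r5
  cy7 -> i10 (sll) WAW r2
  cy8 -> i11 (ld) no-port MEM/BR
  cy9 -> i12 (bne) no-port BR/MEM
  cy10 -> i13 (st) tail

ISSUED = 3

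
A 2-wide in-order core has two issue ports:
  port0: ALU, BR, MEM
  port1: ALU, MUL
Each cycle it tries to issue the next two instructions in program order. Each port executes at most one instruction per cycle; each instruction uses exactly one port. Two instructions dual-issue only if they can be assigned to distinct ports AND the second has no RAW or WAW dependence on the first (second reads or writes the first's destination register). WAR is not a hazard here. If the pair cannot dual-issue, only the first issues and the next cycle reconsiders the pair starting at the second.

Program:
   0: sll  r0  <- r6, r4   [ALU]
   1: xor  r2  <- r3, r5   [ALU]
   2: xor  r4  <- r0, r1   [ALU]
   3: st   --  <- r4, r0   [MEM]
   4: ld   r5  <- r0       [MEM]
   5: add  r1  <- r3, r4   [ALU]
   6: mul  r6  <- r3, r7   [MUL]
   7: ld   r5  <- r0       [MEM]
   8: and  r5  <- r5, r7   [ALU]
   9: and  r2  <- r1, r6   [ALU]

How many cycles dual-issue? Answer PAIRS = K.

#0 head=0: sll/xor i0&i1 2-wide
#1 head=2: xor i2 RAW r4
#2 head=3: st i3 no-port MEM/MEM
#3 head=4: ld/add i4&i5 2-wide
#4 head=6: mul/ld i6&i7 2-wide
#5 head=8: and/and i8&i9 2-wide

PAIRS = 4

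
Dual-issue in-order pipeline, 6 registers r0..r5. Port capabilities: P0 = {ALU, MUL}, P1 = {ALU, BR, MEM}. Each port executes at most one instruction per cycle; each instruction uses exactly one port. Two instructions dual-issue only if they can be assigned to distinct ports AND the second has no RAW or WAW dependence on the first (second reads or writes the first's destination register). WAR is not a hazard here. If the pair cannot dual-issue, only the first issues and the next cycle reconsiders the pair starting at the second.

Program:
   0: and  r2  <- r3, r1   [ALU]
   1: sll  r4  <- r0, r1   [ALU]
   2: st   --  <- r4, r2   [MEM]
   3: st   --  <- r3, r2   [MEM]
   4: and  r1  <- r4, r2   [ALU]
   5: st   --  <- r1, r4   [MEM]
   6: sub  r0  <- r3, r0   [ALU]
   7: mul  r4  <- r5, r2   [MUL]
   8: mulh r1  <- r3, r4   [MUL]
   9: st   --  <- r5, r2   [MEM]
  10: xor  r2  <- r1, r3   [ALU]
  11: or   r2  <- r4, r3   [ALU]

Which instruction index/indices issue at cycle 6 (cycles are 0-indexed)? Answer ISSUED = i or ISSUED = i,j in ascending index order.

  cy0 -> i0&i1 (and.ALU+sll.ALU) dual
  cy1 -> i2 (st.MEM) no-port MEM/MEM
  cy2 -> i3&i4 (st.MEM+and.ALU) dual
  cy3 -> i5&i6 (st.MEM+sub.ALU) dual
  cy4 -> i7 (mul.MUL) no-port MUL/MUL
  cy5 -> i8&i9 (mulh.MUL+st.MEM) dual
  cy6 -> i10 (xor.ALU) WAW r2
  cy7 -> i11 (or.ALU) tail

ISSUED = 10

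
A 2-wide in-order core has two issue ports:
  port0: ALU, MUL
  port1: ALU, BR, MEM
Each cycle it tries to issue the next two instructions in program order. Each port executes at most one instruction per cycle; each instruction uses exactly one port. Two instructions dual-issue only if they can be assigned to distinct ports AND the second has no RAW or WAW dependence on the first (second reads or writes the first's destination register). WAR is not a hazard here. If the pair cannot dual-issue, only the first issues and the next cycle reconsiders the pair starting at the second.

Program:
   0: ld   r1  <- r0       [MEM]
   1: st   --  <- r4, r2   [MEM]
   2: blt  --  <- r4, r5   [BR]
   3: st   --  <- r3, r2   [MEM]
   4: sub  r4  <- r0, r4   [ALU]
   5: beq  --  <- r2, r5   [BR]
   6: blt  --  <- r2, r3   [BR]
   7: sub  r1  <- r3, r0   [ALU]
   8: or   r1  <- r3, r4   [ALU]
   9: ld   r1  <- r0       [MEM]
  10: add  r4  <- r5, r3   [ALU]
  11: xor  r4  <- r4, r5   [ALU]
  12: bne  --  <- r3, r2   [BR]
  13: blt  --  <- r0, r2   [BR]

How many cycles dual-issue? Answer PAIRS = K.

  cy0 -> i0 (ld) no-port MEM/MEM
  cy1 -> i1 (st) no-port MEM/BR
  cy2 -> i2 (blt) no-port BR/MEM
  cy3 -> i3/i4 (st sub) 2-wide
  cy4 -> i5 (beq) no-port BR/BR
  cy5 -> i6/i7 (blt sub) 2-wide
  cy6 -> i8 (or) WAW r1
  cy7 -> i9/i10 (ld add) 2-wide
  cy8 -> i11/i12 (xor bne) 2-wide
  cy9 -> i13 (blt) tail

PAIRS = 4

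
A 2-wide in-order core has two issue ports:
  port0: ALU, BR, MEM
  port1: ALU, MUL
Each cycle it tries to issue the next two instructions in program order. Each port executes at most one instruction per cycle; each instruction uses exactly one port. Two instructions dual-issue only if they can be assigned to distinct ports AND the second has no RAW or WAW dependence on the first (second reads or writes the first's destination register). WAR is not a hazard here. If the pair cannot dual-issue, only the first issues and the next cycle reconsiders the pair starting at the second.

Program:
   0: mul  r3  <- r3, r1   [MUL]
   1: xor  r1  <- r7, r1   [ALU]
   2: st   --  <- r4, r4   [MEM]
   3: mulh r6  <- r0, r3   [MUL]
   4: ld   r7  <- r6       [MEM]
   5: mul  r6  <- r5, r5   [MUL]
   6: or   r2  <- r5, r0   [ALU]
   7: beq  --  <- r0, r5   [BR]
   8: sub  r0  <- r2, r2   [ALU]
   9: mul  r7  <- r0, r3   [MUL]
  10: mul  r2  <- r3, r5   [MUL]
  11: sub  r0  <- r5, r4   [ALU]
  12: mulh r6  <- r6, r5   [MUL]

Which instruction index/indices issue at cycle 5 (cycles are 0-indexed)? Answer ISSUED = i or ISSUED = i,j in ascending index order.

ISSUED = 9

0. mul+xor @i0+i1  | dual
1. st+mulh @i2+i3  | dual
2. ld+mul @i4+i5  | dual
3. or+beq @i6+i7  | dual
4. sub @i8  | RAW r0
5. mul @i9  | no-port MUL/MUL
6. mul+sub @i10+i11  | dual
7. mulh @i12  | tail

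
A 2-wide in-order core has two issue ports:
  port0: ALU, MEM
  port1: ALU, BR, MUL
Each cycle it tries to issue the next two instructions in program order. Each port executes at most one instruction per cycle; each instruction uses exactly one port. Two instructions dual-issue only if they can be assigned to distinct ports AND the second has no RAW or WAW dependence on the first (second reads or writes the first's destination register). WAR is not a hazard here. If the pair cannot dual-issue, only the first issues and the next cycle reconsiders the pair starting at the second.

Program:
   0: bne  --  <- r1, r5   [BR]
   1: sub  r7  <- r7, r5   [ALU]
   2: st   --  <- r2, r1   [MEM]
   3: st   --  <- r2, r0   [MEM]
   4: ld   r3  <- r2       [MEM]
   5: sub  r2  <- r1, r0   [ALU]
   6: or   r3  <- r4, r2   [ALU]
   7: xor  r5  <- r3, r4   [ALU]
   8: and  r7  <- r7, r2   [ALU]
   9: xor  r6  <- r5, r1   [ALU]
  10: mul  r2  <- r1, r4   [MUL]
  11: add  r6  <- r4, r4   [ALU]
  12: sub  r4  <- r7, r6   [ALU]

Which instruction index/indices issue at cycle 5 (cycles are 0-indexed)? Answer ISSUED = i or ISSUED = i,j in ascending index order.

ISSUED = 7,8

[0] i0,i1  bne.BR/sub.ALU  -- pair
[1] i2  st.MEM  -- no-port MEM/MEM
[2] i3  st.MEM  -- no-port MEM/MEM
[3] i4,i5  ld.MEM/sub.ALU  -- pair
[4] i6  or.ALU  -- RAW r3
[5] i7,i8  xor.ALU/and.ALU  -- pair
[6] i9,i10  xor.ALU/mul.MUL  -- pair
[7] i11  add.ALU  -- RAW r6
[8] i12  sub.ALU  -- tail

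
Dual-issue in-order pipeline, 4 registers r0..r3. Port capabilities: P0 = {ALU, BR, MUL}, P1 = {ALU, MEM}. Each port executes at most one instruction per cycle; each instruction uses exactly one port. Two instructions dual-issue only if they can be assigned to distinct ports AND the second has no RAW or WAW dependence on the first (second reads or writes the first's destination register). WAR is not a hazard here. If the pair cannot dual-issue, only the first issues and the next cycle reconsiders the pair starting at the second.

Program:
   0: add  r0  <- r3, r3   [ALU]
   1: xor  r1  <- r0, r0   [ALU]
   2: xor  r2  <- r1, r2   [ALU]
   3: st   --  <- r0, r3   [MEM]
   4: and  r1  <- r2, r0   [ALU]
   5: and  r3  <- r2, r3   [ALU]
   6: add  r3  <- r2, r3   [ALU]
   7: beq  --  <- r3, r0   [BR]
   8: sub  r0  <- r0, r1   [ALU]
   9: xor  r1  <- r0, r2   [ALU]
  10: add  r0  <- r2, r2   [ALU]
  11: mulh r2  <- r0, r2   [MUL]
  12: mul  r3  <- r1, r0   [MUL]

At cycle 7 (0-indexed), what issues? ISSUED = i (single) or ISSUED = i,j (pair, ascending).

ISSUED = 11

[0] i0  add.ALU  -- RAW r0
[1] i1  xor.ALU  -- RAW r1
[2] i2,i3  xor.ALU/st.MEM  -- dual
[3] i4,i5  and.ALU/and.ALU  -- dual
[4] i6  add.ALU  -- RAW r3
[5] i7,i8  beq.BR/sub.ALU  -- dual
[6] i9,i10  xor.ALU/add.ALU  -- dual
[7] i11  mulh.MUL  -- no-port MUL/MUL
[8] i12  mul.MUL  -- tail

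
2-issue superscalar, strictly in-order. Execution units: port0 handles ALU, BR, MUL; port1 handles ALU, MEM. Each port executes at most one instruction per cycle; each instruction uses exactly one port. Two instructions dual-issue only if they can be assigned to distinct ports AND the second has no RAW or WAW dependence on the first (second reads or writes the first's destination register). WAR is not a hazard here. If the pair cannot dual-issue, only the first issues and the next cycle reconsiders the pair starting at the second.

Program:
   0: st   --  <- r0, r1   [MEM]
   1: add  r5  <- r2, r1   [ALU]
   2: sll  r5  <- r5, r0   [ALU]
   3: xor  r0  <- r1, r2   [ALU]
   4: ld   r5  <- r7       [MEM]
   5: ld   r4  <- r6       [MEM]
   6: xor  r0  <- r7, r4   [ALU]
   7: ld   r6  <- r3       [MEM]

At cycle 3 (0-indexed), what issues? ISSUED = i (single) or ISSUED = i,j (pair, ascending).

c0: i0+i1 st add  2-wide
c1: i2+i3 sll xor  2-wide
c2: i4 ld  no-port MEM/MEM
c3: i5 ld  RAW r4
c4: i6+i7 xor ld  2-wide

ISSUED = 5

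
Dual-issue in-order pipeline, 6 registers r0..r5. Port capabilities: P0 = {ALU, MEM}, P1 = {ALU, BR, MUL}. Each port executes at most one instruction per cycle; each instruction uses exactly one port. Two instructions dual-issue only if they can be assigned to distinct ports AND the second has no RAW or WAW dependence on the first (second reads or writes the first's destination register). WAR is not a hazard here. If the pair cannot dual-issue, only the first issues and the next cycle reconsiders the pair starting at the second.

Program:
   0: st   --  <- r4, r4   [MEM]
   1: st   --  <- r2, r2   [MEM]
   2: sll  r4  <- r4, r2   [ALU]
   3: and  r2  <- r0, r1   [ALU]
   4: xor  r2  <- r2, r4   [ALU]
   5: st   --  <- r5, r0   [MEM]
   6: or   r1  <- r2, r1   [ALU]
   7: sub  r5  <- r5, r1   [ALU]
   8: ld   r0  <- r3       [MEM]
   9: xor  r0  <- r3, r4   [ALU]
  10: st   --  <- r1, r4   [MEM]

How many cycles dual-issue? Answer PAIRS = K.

PAIRS = 4

#0 head=0: st i0 no-port MEM/MEM
#1 head=1: st;sll i1&i2 pair
#2 head=3: and i3 RAW+WAW r2
#3 head=4: xor;st i4&i5 pair
#4 head=6: or i6 RAW r1
#5 head=7: sub;ld i7&i8 pair
#6 head=9: xor;st i9&i10 pair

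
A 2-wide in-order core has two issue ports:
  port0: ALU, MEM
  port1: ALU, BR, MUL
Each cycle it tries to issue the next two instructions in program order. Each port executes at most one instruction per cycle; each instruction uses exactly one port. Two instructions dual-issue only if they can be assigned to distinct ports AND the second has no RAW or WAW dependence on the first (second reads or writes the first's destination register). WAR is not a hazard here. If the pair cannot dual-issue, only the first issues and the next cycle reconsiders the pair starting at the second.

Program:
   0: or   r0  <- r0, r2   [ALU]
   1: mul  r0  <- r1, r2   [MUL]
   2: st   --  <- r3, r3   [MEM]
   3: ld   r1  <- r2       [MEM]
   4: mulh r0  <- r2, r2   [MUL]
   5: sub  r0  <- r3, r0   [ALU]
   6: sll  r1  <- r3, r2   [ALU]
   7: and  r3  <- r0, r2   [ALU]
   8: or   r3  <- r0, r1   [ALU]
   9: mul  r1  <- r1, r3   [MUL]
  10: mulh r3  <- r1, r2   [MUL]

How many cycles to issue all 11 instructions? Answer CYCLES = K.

CYCLES = 8

0. or.ALU @i0  | WAW r0
1. mul.MUL st.MEM @i1+i2  | dual
2. ld.MEM mulh.MUL @i3+i4  | dual
3. sub.ALU sll.ALU @i5+i6  | dual
4. and.ALU @i7  | WAW r3
5. or.ALU @i8  | RAW r3
6. mul.MUL @i9  | no-port MUL/MUL
7. mulh.MUL @i10  | tail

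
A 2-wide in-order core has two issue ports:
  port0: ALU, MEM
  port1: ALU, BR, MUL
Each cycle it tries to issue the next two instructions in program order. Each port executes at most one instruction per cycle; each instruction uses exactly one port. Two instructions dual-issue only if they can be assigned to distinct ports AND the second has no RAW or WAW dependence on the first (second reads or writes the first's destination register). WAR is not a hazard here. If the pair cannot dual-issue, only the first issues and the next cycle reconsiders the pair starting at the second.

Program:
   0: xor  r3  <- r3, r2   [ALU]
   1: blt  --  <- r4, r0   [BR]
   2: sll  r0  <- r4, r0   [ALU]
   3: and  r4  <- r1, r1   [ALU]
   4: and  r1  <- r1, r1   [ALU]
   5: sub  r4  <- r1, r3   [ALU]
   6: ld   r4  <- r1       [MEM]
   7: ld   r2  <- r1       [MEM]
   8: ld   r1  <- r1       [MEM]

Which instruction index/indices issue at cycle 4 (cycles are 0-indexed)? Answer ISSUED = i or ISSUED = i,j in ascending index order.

ISSUED = 6

0. xor.ALU/blt.BR @i0+i1  | dual
1. sll.ALU/and.ALU @i2+i3  | dual
2. and.ALU @i4  | RAW r1
3. sub.ALU @i5  | WAW r4
4. ld.MEM @i6  | no-port MEM/MEM
5. ld.MEM @i7  | no-port MEM/MEM
6. ld.MEM @i8  | tail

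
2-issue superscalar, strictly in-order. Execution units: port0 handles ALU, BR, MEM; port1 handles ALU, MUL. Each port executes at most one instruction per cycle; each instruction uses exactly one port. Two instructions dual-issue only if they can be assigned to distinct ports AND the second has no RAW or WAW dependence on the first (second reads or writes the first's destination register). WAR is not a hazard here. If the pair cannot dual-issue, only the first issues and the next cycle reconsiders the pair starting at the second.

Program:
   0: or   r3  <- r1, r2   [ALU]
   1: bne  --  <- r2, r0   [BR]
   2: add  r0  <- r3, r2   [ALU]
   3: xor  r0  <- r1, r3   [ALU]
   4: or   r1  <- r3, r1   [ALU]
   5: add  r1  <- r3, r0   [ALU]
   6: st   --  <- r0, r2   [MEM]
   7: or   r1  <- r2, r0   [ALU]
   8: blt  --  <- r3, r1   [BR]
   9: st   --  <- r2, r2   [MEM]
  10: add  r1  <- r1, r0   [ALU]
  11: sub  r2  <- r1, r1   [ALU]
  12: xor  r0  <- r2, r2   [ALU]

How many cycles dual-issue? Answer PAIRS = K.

PAIRS = 4

t=0 i0,i1:or.ALU+bne.BR ; 2-wide
t=1 i2:add.ALU ; WAW r0
t=2 i3,i4:xor.ALU+or.ALU ; 2-wide
t=3 i5,i6:add.ALU+st.MEM ; 2-wide
t=4 i7:or.ALU ; RAW r1
t=5 i8:blt.BR ; no-port BR/MEM
t=6 i9,i10:st.MEM+add.ALU ; 2-wide
t=7 i11:sub.ALU ; RAW r2
t=8 i12:xor.ALU ; tail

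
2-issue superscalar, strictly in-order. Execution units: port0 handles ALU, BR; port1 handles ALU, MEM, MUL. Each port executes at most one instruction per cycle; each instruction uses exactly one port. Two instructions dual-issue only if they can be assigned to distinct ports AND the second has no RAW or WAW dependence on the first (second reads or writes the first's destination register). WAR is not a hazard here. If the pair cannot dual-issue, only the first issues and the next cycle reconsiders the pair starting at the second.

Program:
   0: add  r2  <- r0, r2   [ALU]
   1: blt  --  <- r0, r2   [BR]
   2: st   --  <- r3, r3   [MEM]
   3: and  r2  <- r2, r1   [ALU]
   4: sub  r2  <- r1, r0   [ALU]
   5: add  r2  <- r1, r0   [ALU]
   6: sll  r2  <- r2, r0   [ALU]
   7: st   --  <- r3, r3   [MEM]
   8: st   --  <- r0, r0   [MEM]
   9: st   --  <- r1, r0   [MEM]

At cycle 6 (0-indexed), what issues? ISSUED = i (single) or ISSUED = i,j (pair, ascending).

  cy0 -> i0 (add) RAW r2
  cy1 -> i1+i2 (blt/st) pair
  cy2 -> i3 (and) WAW r2
  cy3 -> i4 (sub) WAW r2
  cy4 -> i5 (add) RAW+WAW r2
  cy5 -> i6+i7 (sll/st) pair
  cy6 -> i8 (st) no-port MEM/MEM
  cy7 -> i9 (st) tail

ISSUED = 8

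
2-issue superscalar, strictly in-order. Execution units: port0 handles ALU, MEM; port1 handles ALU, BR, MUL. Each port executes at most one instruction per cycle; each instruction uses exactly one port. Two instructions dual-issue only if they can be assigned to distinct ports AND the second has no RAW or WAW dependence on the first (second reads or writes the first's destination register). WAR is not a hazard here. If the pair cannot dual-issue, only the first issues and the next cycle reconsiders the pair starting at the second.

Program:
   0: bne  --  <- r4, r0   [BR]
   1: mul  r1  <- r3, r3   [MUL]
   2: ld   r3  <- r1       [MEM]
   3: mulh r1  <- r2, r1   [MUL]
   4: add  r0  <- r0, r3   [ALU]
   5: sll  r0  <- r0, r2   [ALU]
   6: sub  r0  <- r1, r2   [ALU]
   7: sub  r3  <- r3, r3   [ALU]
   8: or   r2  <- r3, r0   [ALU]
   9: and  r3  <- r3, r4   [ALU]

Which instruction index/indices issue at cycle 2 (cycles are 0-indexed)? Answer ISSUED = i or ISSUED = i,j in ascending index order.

ISSUED = 2,3

0. bne @i0  | no-port BR/MUL
1. mul @i1  | RAW r1
2. ld/mulh @i2+i3  | 2-wide
3. add @i4  | RAW+WAW r0
4. sll @i5  | WAW r0
5. sub/sub @i6+i7  | 2-wide
6. or/and @i8+i9  | 2-wide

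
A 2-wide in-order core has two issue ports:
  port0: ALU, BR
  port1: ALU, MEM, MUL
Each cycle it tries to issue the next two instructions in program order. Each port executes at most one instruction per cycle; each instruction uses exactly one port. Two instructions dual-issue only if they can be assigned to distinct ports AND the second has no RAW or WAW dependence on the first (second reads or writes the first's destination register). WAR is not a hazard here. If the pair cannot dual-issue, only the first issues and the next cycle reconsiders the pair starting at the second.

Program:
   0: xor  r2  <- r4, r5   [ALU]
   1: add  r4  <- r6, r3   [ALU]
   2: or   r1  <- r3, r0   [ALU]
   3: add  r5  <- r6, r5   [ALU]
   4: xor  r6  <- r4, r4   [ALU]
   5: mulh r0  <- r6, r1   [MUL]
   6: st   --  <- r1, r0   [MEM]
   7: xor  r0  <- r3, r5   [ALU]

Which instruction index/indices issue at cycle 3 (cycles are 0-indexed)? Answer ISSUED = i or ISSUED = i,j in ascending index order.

ISSUED = 5

c0: i0,i1 xor add  pair
c1: i2,i3 or add  pair
c2: i4 xor  RAW r6
c3: i5 mulh  no-port MUL/MEM
c4: i6,i7 st xor  pair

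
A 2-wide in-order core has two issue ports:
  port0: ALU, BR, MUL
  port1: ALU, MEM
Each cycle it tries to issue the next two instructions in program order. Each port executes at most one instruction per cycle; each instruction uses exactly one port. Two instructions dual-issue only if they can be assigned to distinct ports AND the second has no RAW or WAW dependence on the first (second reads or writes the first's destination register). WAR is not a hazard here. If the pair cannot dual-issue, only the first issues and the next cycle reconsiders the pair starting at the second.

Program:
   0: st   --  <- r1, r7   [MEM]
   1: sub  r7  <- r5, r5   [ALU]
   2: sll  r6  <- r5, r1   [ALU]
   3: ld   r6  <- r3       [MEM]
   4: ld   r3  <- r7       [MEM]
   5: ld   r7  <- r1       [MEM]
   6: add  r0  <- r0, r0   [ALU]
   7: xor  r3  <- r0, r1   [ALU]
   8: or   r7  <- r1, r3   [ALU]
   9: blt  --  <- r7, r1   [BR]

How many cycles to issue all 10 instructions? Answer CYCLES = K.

CYCLES = 8

#0 head=0: st;sub i0/i1 2-wide
#1 head=2: sll i2 WAW r6
#2 head=3: ld i3 no-port MEM/MEM
#3 head=4: ld i4 no-port MEM/MEM
#4 head=5: ld;add i5/i6 2-wide
#5 head=7: xor i7 RAW r3
#6 head=8: or i8 RAW r7
#7 head=9: blt i9 tail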